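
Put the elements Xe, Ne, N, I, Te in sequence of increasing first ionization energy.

Te, I, Xe, N, Ne

N is in period 2, group 15; Ne is in period 2, group 18; Te is in period 5, group 16; I is in period 5, group 17; Xe is in period 5, group 18.
First ionization energy rises across a period (greater Z_eff holds electrons more tightly) and falls down a group (valence electrons are farther from the nucleus).
Neither a single period nor a single group — weigh both effects.
I > Te: I lies to the right of Te in period 5, so the across-period effect alone puts I higher.
Xe > I: both are in period 5; the period trend gives Xe the larger value.
N > Xe: period and group pull opposite ways; the down-group shift dominates (1402 vs 1170 kJ/mol).
Ne > N: both are in period 2; the period trend gives Ne the larger value.
Approximate values (kJ/mol): N 1402, Ne 2081, Te 869, I 1008, Xe 1170.
So from lowest to highest: Te < I < Xe < N < Ne.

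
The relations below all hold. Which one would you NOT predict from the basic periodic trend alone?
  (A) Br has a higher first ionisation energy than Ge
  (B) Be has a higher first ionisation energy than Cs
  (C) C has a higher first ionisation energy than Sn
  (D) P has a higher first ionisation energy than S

(D)

The general trend: first ionisation energy increases across a period and decreases down a group.
(A) Br (period 4, group 17) vs Ge (period 4, group 14): the stated order agrees with the simple trend.
(B) Be (period 2, group 2) vs Cs (period 6, group 1): the stated order agrees with the simple trend.
(C) C (period 2, group 14) vs Sn (period 5, group 14): the stated order agrees with the simple trend.
(D) P (period 3, group 15) vs S (period 3, group 16): the stated order contradicts the simple trend.
The exception is (D): S (3p⁴) ionizes more easily than half-filled P (3p³) because the paired 3p electron in S is pushed out by e⁻–e⁻ repulsion.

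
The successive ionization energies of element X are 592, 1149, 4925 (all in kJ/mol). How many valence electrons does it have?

Look for the largest jump between consecutive ionization energies: IE3/IE2 ≈ 4.3, far larger than any earlier ratio.
That jump marks the point where a core electron is being removed. So the atom has 2 valence electrons.

2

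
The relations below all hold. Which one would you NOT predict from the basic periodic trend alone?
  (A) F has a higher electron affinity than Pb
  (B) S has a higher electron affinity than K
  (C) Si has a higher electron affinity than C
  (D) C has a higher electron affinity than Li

(C)

The general trend: electron affinity increases across a period and decreases down a group.
(A) F (period 2, group 17) vs Pb (period 6, group 14): the stated order agrees with the simple trend.
(B) S (period 3, group 16) vs K (period 4, group 1): the stated order agrees with the simple trend.
(C) Si (period 3, group 14) vs C (period 2, group 14): the stated order contradicts the simple trend.
(D) C (period 2, group 14) vs Li (period 2, group 1): the stated order agrees with the simple trend.
The exception is (C): Si's larger, more diffuse 3p orbitals accept an added electron slightly more readily than C's compact 2p.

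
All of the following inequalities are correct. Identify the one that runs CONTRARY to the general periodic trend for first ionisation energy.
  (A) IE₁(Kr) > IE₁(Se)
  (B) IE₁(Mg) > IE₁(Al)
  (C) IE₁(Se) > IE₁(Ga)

The general trend: first ionisation energy increases across a period and decreases down a group.
(A) Kr (period 4, group 18) vs Se (period 4, group 16): the stated order agrees with the simple trend.
(B) Mg (period 3, group 2) vs Al (period 3, group 13): the stated order contradicts the simple trend.
(C) Se (period 4, group 16) vs Ga (period 4, group 13): the stated order agrees with the simple trend.
The exception is (B): Al's single 3p electron is easier to remove than one from Mg's filled 3s².

(B)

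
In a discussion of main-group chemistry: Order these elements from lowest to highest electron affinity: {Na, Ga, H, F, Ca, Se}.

Ca < Ga < Na < H < Se < F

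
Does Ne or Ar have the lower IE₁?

Ar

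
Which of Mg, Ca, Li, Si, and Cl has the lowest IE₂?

Ca

After 1 electron has been removed, what remains? Mg⁺ still has 1 valence electron; Ca⁺ still has 1 valence electron; Li⁺ is the bare [He] core; Si⁺ still has 3 valence electrons; Cl⁺ still has 6 valence electrons.
Breaking into a closed-shell core is much more expensive than removing a leftover valence electron — Li has the largest IE_2 here.
Valence configurations: Mg⁺ [Ne]3s¹, Ca⁺ [Ar]4s¹, Si⁺ [Ne]3s²3p¹, Cl⁺ [Ne]3s²3p⁴.
Tabulated IE_2 (kJ/mol): Mg 1451, Ca 1145, Li 7298, Si 1577, Cl 2298.
So the second ionization energies run Ca < Mg < Si < Cl < Li.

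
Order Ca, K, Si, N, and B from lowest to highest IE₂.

The second ionization energy removes an electron from the +1 ion. For each element: Ca⁺ still has 1 valence electron; K⁺ is the bare [Ar] core; Si⁺ still has 3 valence electrons; N⁺ still has 4 valence electrons; B⁺ still has 2 valence electrons.
Breaking into a closed-shell core is much more expensive than removing a leftover valence electron — K has the largest IE_2 here.
Valence configurations: Ca⁺ [Ar]4s¹, Si⁺ [Ne]3s²3p¹, N⁺ [He]2s²2p², B⁺ [He]2s².
Approximate IE_2 values (kJ/mol): Ca 1145, K 3052, Si 1577, N 2856, B 2427.
Hence IE_2: Ca < Si < B < N < K.

Ca < Si < B < N < K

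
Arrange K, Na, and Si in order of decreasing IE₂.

The second ionization energy removes an electron from the +1 ion. For each element: K⁺ is the bare [Ar] core; Na⁺ is the bare [Ne] core; Si⁺ still has 3 valence electrons.
Pulling an electron out of a noble-gas core costs far more than removing a remaining valence electron, so K and Na sit at the high end of IE_2.
The numbers (kJ/mol): K 3052, Na 4562, Si 1577.
Overall IE_2 order: Si < K < Na.

Na, K, Si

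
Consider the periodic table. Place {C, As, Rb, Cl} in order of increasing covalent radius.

C < Cl < As < Rb

C is in period 2, group 14; Cl is in period 3, group 17; As is in period 4, group 15; Rb is in period 5, group 1.
Atomic radius shrinks across a period as nuclear charge pulls the same shell inward, and grows down a group as new shells are added.
These span different periods and groups, so the two trends combine.
Cl > C: the two effects oppose for this pair; the down-group effect wins (99 vs 75 pm).
As > Cl: both effects reinforce here, so As is clearly the larger of the two.
Rb > As: both effects reinforce here, so Rb is clearly the larger of the two.
Tabulated atomic radius (pm): C 75, Cl 99, As 121, Rb 210.
So from smallest to largest: C < Cl < As < Rb.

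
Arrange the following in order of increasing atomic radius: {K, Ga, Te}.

K is in period 4, group 1; Ga is in period 4, group 13; Te is in period 5, group 16.
Across a period the added protons contract the valence shell; down a group each new principal shell makes the atom larger.
Neither a single period nor a single group — weigh both effects.
Te > Ga: period and group pull opposite ways; the down-group shift dominates (136 vs 124 pm).
K > Te: period and group pull opposite ways; the across-period shift dominates (196 vs 136 pm).
Approximate values (pm): K 196, Ga 124, Te 136.
So from smallest to largest: Ga < Te < K.

Ga, Te, K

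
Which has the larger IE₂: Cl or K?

K

After 1 electron has been removed, what remains? Cl⁺ still has 6 valence electrons; K⁺ is the bare [Ar] core.
Breaking into a closed-shell core is much more expensive than removing a leftover valence electron — K has the largest IE_2 here.
Tabulated IE_2 (kJ/mol): Cl 2298, K 3052.
Overall IE_2 order: Cl < K.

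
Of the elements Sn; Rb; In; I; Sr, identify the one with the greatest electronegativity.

Rb is in period 5, group 1; Sr is in period 5, group 2; In is in period 5, group 13; Sn is in period 5, group 14; I is in period 5, group 17.
EN rises left→right (higher Z_eff, smaller atoms) and falls top→bottom (larger, more shielded atoms).
All lie in period 5, so electronegativity increases left to right.
The greatest electronegativity among these belongs to I.

I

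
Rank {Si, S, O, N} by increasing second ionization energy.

Si < S < N < O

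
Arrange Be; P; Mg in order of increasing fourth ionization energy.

Consider each +3 ion: Be³⁺ is already 1 electron into the core; P³⁺ still has 2 valence electrons; Mg³⁺ is already 1 electron into the core.
Pulling an electron out of a noble-gas core costs far more than removing a remaining valence electron, so Mg and Be sit at the high end of IE_4.
Tabulated IE_4 (kJ/mol): Be 21007, P 4964, Mg 10543.
Overall IE_4 order: P < Mg < Be.

P < Mg < Be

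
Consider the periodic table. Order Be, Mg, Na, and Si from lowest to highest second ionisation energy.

IE_2 is the cost of taking one more electron from the +1 cation: Be⁺ still has 1 valence electron; Mg⁺ still has 1 valence electron; Na⁺ is the bare [Ne] core; Si⁺ still has 3 valence electrons.
Breaking into a closed-shell core is much more expensive than removing a leftover valence electron — Na has the largest IE_2 here.
Valence configurations: Be⁺ [He]2s¹, Mg⁺ [Ne]3s¹, Si⁺ [Ne]3s²3p¹.
Approximate IE_2 values (kJ/mol): Be 1757, Mg 1451, Na 4562, Si 1577.
Putting it together, IE_2: Mg < Si < Be < Na.

Mg < Si < Be < Na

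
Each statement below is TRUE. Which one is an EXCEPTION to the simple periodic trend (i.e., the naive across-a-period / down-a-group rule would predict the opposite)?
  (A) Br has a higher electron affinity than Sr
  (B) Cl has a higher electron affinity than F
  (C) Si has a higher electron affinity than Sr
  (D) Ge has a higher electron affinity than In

(B)

The general trend: electron affinity increases across a period and decreases down a group.
(A) Br (period 4, group 17) vs Sr (period 5, group 2): the stated order agrees with the simple trend.
(B) Cl (period 3, group 17) vs F (period 2, group 17): the stated order contradicts the simple trend.
(C) Si (period 3, group 14) vs Sr (period 5, group 2): the stated order agrees with the simple trend.
(D) Ge (period 4, group 14) vs In (period 5, group 13): the stated order agrees with the simple trend.
The exception is (B): F's small 2p subshell makes the incoming electron feel strong e⁻–e⁻ repulsion, so Cl actually releases more energy on gaining an electron.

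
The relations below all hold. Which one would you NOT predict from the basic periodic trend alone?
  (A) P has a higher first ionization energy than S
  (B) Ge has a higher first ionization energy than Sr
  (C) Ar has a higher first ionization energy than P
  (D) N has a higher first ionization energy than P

The general trend: first ionization energy increases across a period and decreases down a group.
(A) P (period 3, group 15) vs S (period 3, group 16): the stated order contradicts the simple trend.
(B) Ge (period 4, group 14) vs Sr (period 5, group 2): the stated order agrees with the simple trend.
(C) Ar (period 3, group 18) vs P (period 3, group 15): the stated order agrees with the simple trend.
(D) N (period 2, group 15) vs P (period 3, group 15): the stated order agrees with the simple trend.
The exception is (A): S (3p⁴) ionizes more easily than half-filled P (3p³) because the paired 3p electron in S is pushed out by e⁻–e⁻ repulsion.

(A)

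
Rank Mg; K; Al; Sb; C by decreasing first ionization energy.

C > Sb > Mg > Al > K

First ionization energy rises across a period (greater Z_eff holds electrons more tightly) and falls down a group (valence electrons are farther from the nucleus).
These span different periods and groups, so the two trends combine.
Al > K: relative to K, both the across-period and down-group shifts push Al's first ionization energy up.
Mg > Al: this pair runs against the simple trend — see the exception note.
Sb > Mg: period and group pull opposite ways; the across-period shift dominates (831 vs 738 kJ/mol).
C > Sb: the two effects oppose for this pair; the down-group effect wins (1086 vs 831 kJ/mol).
Note the exception: Mg has a higher first ionization energy than Al, contrary to the simple trend — Al's single 3p electron is easier to remove than one from Mg's filled 3s².
Approximate values (kJ/mol): C 1086, Mg 738, Al 578, K 419, Sb 831.
So from highest to lowest: C > Sb > Mg > Al > K.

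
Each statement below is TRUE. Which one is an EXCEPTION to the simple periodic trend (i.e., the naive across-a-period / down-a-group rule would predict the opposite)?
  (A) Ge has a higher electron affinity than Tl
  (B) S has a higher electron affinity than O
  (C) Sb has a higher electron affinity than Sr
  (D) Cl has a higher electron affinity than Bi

The general trend: electron affinity increases across a period and decreases down a group.
(A) Ge (period 4, group 14) vs Tl (period 6, group 13): the stated order agrees with the simple trend.
(B) S (period 3, group 16) vs O (period 2, group 16): the stated order contradicts the simple trend.
(C) Sb (period 5, group 15) vs Sr (period 5, group 2): the stated order agrees with the simple trend.
(D) Cl (period 3, group 17) vs Bi (period 6, group 15): the stated order agrees with the simple trend.
The exception is (B): the compact 2p subshell of O repels the added electron more than S's larger 3p does.

(B)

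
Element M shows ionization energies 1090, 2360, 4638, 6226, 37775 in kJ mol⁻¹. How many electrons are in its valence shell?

4

Look for the largest jump between consecutive ionization energies: IE5/IE4 ≈ 6.1, far larger than any earlier ratio.
That jump marks the point where a core electron is being removed. So the atom has 4 valence electrons.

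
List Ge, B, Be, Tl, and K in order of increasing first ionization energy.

K < Tl < Ge < B < Be

First ionization energy rises across a period (greater Z_eff holds electrons more tightly) and falls down a group (valence electrons are farther from the nucleus).
These span different periods and groups, so the two trends combine.
Tl > K: period and group pull opposite ways; the across-period shift dominates (589 vs 419 kJ/mol).
Ge > Tl: both effects reinforce here, so Ge is clearly the higher of the two.
B > Ge: the two effects oppose for this pair; the down-group effect wins (801 vs 762 kJ/mol).
Be > B: this pair runs against the simple trend — see the exception note.
Note the exception: Be has a higher first ionization energy than B, contrary to the simple trend — removing B's lone 2p electron is easier than breaking Be's filled 2s².
Approximate values (kJ/mol): Be 900, B 801, K 419, Ge 762, Tl 589.
So from lowest to highest: K < Tl < Ge < B < Be.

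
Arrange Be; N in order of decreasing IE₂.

N > Be

Consider each +1 ion: Be⁺ still has 1 valence electron; N⁺ still has 4 valence electrons.
All are still removing valence electrons, so compare the +1 ions as you would atoms: IE_2 generally rises across a period (higher Z_eff) and falls down a group (larger shell), subject to the usual subshell exceptions.
Valence configurations: Be⁺ [He]2s¹, N⁺ [He]2s²2p².
The numbers (kJ/mol): Be 1757, N 2856.
So the second ionization energies run Be < N.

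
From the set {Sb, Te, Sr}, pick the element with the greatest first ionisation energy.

Te

Sr is in period 5, group 2; Sb is in period 5, group 15; Te is in period 5, group 16.
Across a period the outer electron is held more tightly (higher IE₁); down a group it sits in a higher shell, more shielded, and comes off more easily.
All lie in period 5, so first ionization energy increases left to right.
The greatest first ionisation energy among these belongs to Te.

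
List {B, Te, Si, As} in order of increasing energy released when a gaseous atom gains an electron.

B, As, Si, Te

B is in period 2, group 13; Si is in period 3, group 14; As is in period 4, group 15; Te is in period 5, group 16.
Adding an electron releases more energy for atoms nearer the top right (short of the noble gases).
These sit on a diagonal, where the across-period and down-group effects partly cancel.
As > B: the two effects oppose for this pair; the across-period effect wins (78 vs 27 kJ/mol).
Si > As: the two effects oppose for this pair; the down-group effect wins (134 vs 78 kJ/mol).
Te > Si: the two effects oppose for this pair; the across-period effect wins (190 vs 134 kJ/mol).
Approximate values (kJ/mol): B 27, Si 134, As 78, Te 190.
So from lowest to highest: B < As < Si < Te.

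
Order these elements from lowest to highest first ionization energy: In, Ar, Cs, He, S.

He is in period 1, group 18; S is in period 3, group 16; Ar is in period 3, group 18; In is in period 5, group 13; Cs is in period 6, group 1.
Removing the outermost electron gets harder across a period and easier down a group.
Here both period and group differ, so the two effects have to be weighed against each other.
In > Cs: both effects reinforce here, so In is clearly the higher of the two.
S > In: both effects reinforce here, so S is clearly the higher of the two.
Ar > S: Ar lies to the right of S in period 3, so the across-period effect alone puts Ar higher.
He > Ar: they share group 18; the group trend gives He the larger value.
Tabulated first ionization energy (kJ/mol): He 2372, S 1000, Ar 1521, In 558, Cs 376.
So from lowest to highest: Cs < In < S < Ar < He.

Cs < In < S < Ar < He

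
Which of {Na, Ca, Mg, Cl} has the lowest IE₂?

After 1 electron has been removed, what remains? Na⁺ is the bare [Ne] core; Ca⁺ still has 1 valence electron; Mg⁺ still has 1 valence electron; Cl⁺ still has 6 valence electrons.
Pulling an electron out of a noble-gas core costs far more than removing a remaining valence electron, so Na sits at the high end of IE_2.
Valence configurations: Ca⁺ [Ar]4s¹, Mg⁺ [Ne]3s¹, Cl⁺ [Ne]3s²3p⁴.
Approximate IE_2 values (kJ/mol): Na 4562, Ca 1145, Mg 1451, Cl 2298.
Overall IE_2 order: Ca < Mg < Cl < Na.

Ca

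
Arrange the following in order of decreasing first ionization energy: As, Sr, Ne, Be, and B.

Removing the outermost electron gets harder across a period and easier down a group.
Here both period and group differ, so the two effects have to be weighed against each other.
B > Sr: both effects reinforce here, so B is clearly the higher of the two.
Be > B: this pair runs against the simple trend — see the exception note.
As > Be: period and group pull opposite ways; the across-period shift dominates (947 vs 900 kJ/mol).
Ne > As: both effects reinforce here, so Ne is clearly the higher of the two.
Note the exception: Be has a higher first ionization energy than B, contrary to the simple trend — removing B's lone 2p electron is easier than breaking Be's filled 2s².
Approximate values (kJ/mol): Be 900, B 801, Ne 2081, As 947, Sr 550.
So from highest to lowest: Ne > As > Be > B > Sr.

Ne > As > Be > B > Sr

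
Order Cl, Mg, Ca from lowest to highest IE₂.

Ca < Mg < Cl

Consider each +1 ion: Cl⁺ still has 6 valence electrons; Mg⁺ still has 1 valence electron; Ca⁺ still has 1 valence electron.
All are still removing valence electrons, so compare the +1 ions as you would atoms: IE_2 generally rises across a period (higher Z_eff) and falls down a group (larger shell), subject to the usual subshell exceptions.
Valence configurations: Cl⁺ [Ne]3s²3p⁴, Mg⁺ [Ne]3s¹, Ca⁺ [Ar]4s¹.
Tabulated IE_2 (kJ/mol): Cl 2298, Mg 1451, Ca 1145.
Putting it together, IE_2: Ca < Mg < Cl.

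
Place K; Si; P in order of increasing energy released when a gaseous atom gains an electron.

K < P < Si

Si is in period 3, group 14; P is in period 3, group 15; K is in period 4, group 1.
EA tends to increase across a period and decrease down a group, though the pattern is less regular than for IE or radius.
Here both period and group differ, so the two effects have to be weighed against each other.
P > K: relative to K, both the across-period and down-group shifts push P's electron affinity up.
Si > P: this pair runs against the simple trend — see the exception note.
Note the exception: Si has a higher electron affinity than P, contrary to the simple trend — adding an electron to P's half-filled 3p³ is unfavourable, so Si (3p²) has the more exothermic EA.
Approximate values (kJ/mol): Si 134, P 72, K 48.
So from lowest to highest: K < P < Si.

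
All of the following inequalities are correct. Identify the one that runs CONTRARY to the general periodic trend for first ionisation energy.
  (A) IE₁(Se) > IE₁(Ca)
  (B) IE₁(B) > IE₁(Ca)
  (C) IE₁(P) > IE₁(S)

The general trend: first ionisation energy increases across a period and decreases down a group.
(A) Se (period 4, group 16) vs Ca (period 4, group 2): the stated order agrees with the simple trend.
(B) B (period 2, group 13) vs Ca (period 4, group 2): the stated order agrees with the simple trend.
(C) P (period 3, group 15) vs S (period 3, group 16): the stated order contradicts the simple trend.
The exception is (C): S (3p⁴) ionizes more easily than half-filled P (3p³) because the paired 3p electron in S is pushed out by e⁻–e⁻ repulsion.

(C)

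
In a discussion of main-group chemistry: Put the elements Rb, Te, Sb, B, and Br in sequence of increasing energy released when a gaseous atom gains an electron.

B < Rb < Sb < Te < Br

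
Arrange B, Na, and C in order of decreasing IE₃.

Na > C > B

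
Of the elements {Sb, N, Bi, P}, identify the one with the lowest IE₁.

N is in period 2, group 15; P is in period 3, group 15; Sb is in period 5, group 15; Bi is in period 6, group 15.
First ionization energy rises across a period (greater Z_eff holds electrons more tightly) and falls down a group (valence electrons are farther from the nucleus).
All are in group 15, so first ionization energy increases up the group.
The lowest IE₁ among these belongs to Bi.

Bi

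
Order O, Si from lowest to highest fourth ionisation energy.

The fourth ionization energy removes an electron from the +3 ion. For each element: O³⁺ still has 3 valence electrons; Si³⁺ still has 1 valence electron.
All are still removing valence electrons, so compare the +3 ions as you would atoms: IE_4 generally rises across a period (higher Z_eff) and falls down a group (larger shell), subject to the usual subshell exceptions.
Valence configurations: O³⁺ [He]2s²2p¹, Si³⁺ [Ne]3s¹.
Tabulated IE_4 (kJ/mol): O 7469, Si 4356.
Putting it together, IE_4: Si < O.

Si < O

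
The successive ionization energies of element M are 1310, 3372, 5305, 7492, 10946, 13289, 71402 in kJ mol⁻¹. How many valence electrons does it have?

6

Look for the largest jump between consecutive ionization energies: IE7/IE6 ≈ 5.4, far larger than any earlier ratio.
That jump marks the point where a core electron is being removed. So the atom has 6 valence electrons.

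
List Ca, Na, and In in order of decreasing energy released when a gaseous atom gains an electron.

Na is in period 3, group 1; Ca is in period 4, group 2; In is in period 5, group 13.
Electron affinity generally becomes more exothermic across a period toward the halogens and less exothermic down a group.
A diagonal step moves right (one effect) and down (the opposite effect) at once.
In > Ca: the two effects oppose for this pair; the across-period effect wins (29 vs 2 kJ/mol).
Na > In: period and group pull opposite ways; the down-group shift dominates (53 vs 29 kJ/mol).
Tabulated electron affinity (kJ/mol): Na 53, Ca 2, In 29.
So from highest to lowest: Na > In > Ca.

Na > In > Ca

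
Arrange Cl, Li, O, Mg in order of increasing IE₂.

Consider each +1 ion: Cl⁺ still has 6 valence electrons; Li⁺ is the bare [He] core; O⁺ still has 5 valence electrons; Mg⁺ still has 1 valence electron.
Pulling an electron out of a noble-gas core costs far more than removing a remaining valence electron, so Li sits at the high end of IE_2.
Valence configurations: Cl⁺ [Ne]3s²3p⁴, O⁺ [He]2s²2p³, Mg⁺ [Ne]3s¹.
Approximate IE_2 values (kJ/mol): Cl 2298, Li 7298, O 3388, Mg 1451.
Hence IE_2: Mg < Cl < O < Li.

Mg < Cl < O < Li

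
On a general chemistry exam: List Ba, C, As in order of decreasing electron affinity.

C > As > Ba

C is in period 2, group 14; As is in period 4, group 15; Ba is in period 6, group 2.
Adding an electron releases more energy for atoms nearer the top right (short of the noble gases).
Neither a single period nor a single group — weigh both effects.
As > Ba: both effects reinforce here, so As is clearly the higher of the two.
C > As: the two effects oppose for this pair; the down-group effect wins (122 vs 78 kJ/mol).
For reference (kJ/mol): C 122, As 78, Ba 14.
So from highest to lowest: C > As > Ba.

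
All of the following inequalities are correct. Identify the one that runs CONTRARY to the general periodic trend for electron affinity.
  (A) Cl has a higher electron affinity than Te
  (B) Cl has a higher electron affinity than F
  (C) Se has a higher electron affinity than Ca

The general trend: electron affinity increases across a period and decreases down a group.
(A) Cl (period 3, group 17) vs Te (period 5, group 16): the stated order agrees with the simple trend.
(B) Cl (period 3, group 17) vs F (period 2, group 17): the stated order contradicts the simple trend.
(C) Se (period 4, group 16) vs Ca (period 4, group 2): the stated order agrees with the simple trend.
The exception is (B): F's small 2p subshell makes the incoming electron feel strong e⁻–e⁻ repulsion, so Cl actually releases more energy on gaining an electron.

(B)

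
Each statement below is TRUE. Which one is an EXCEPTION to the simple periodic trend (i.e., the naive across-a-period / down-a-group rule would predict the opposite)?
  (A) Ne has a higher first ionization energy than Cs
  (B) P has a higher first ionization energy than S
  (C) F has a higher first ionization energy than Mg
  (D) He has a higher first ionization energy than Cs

(B)

The general trend: first ionization energy increases across a period and decreases down a group.
(A) Ne (period 2, group 18) vs Cs (period 6, group 1): the stated order agrees with the simple trend.
(B) P (period 3, group 15) vs S (period 3, group 16): the stated order contradicts the simple trend.
(C) F (period 2, group 17) vs Mg (period 3, group 2): the stated order agrees with the simple trend.
(D) He (period 1, group 18) vs Cs (period 6, group 1): the stated order agrees with the simple trend.
The exception is (B): S (3p⁴) ionizes more easily than half-filled P (3p³) because the paired 3p electron in S is pushed out by e⁻–e⁻ repulsion.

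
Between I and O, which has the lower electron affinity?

O

O is in period 2, group 16; I is in period 5, group 17.
EA tends to increase across a period and decrease down a group, though the pattern is less regular than for IE or radius.
Here both period and group differ, so the two effects have to be weighed against each other.
I > O: period and group pull opposite ways; the across-period shift dominates (295 vs 141 kJ/mol).
For reference (kJ/mol): O 141, I 295.
So O has the lower electron affinity (O < I).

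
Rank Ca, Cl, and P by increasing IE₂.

Ca < P < Cl

Consider each +1 ion: Ca⁺ still has 1 valence electron; Cl⁺ still has 6 valence electrons; P⁺ still has 4 valence electrons.
All are still removing valence electrons, so compare the +1 ions as you would atoms: IE_2 generally rises across a period (higher Z_eff) and falls down a group (larger shell), subject to the usual subshell exceptions.
Valence configurations: Ca⁺ [Ar]4s¹, Cl⁺ [Ne]3s²3p⁴, P⁺ [Ne]3s²3p².
Approximate IE_2 values (kJ/mol): Ca 1145, Cl 2298, P 1907.
Hence IE_2: Ca < P < Cl.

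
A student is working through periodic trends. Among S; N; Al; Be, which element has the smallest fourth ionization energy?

Consider each +3 ion: S³⁺ still has 3 valence electrons; N³⁺ still has 2 valence electrons; Al³⁺ is the bare [Ne] core; Be³⁺ is already 1 electron into the core.
Breaking into a closed-shell core is much more expensive than removing a leftover valence electron — Al and Be have the largest IE_4 here.
Valence configurations: S³⁺ [Ne]3s²3p¹, N³⁺ [He]2s².
Approximate IE_4 values (kJ/mol): S 4556, N 7475, Al 11577, Be 21007.
Overall IE_4 order: S < N < Al < Be.

S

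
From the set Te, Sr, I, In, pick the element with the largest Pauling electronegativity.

I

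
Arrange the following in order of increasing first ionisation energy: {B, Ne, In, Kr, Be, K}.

Be is in period 2, group 2; B is in period 2, group 13; Ne is in period 2, group 18; K is in period 4, group 1; Kr is in period 4, group 18; In is in period 5, group 13.
IE₁ increases left→right with effective nuclear charge and decreases top→bottom as the valence shell moves farther out.
Neither a single period nor a single group — weigh both effects.
In > K: period and group pull opposite ways; the across-period shift dominates (558 vs 419 kJ/mol).
B > In: B sits above In in group 13, so the down-group effect alone puts B higher.
Be > B: this pair runs against the simple trend — see the exception note.
Kr > Be: period and group pull opposite ways; the across-period shift dominates (1351 vs 900 kJ/mol).
Ne > Kr: Ne sits above Kr in group 18, so the down-group effect alone puts Ne higher.
Note the exception: Be has a higher first ionization energy than B, contrary to the simple trend — removing B's lone 2p electron is easier than breaking Be's filled 2s².
Approximate values (kJ/mol): Be 900, B 801, Ne 2081, K 419, Kr 1351, In 558.
So from lowest to highest: K < In < B < Be < Kr < Ne.

K, In, B, Be, Kr, Ne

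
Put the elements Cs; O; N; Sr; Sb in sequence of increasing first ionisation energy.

N is in period 2, group 15; O is in period 2, group 16; Sr is in period 5, group 2; Sb is in period 5, group 15; Cs is in period 6, group 1.
Across a period the outer electron is held more tightly (higher IE₁); down a group it sits in a higher shell, more shielded, and comes off more easily.
Here both period and group differ, so the two effects have to be weighed against each other.
Sr > Cs: relative to Cs, both the across-period and down-group shifts push Sr's first ionization energy up.
Sb > Sr: both are in period 5; the period trend gives Sb the larger value.
O > Sb: relative to Sb, both the across-period and down-group shifts push O's first ionization energy up.
N > O: this pair runs against the simple trend — see the exception note.
Note the exception: N has a higher first ionization energy than O, contrary to the simple trend — pairing an electron in O's 2p⁴ costs repulsion energy, so O ionizes more easily than half-filled N (2p³).
Approximate values (kJ/mol): N 1402, O 1314, Sr 550, Sb 831, Cs 376.
So from lowest to highest: Cs < Sr < Sb < O < N.

Cs < Sr < Sb < O < N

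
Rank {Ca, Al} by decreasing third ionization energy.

Ca > Al

After 2 electrons have been removed, what remains? Ca²⁺ is the bare [Ar] core; Al²⁺ still has 1 valence electron.
Breaking into a closed-shell core is much more expensive than removing a leftover valence electron — Ca has the largest IE_3 here.
The numbers (kJ/mol): Ca 4912, Al 2745.
So the third ionization energies run Al < Ca.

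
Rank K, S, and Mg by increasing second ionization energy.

The second ionization energy removes an electron from the +1 ion. For each element: K⁺ is the bare [Ar] core; S⁺ still has 5 valence electrons; Mg⁺ still has 1 valence electron.
Core electrons are held far more tightly than valence electrons, so K tops the IE_2 order.
Valence configurations: S⁺ [Ne]3s²3p³, Mg⁺ [Ne]3s¹.
Tabulated IE_2 (kJ/mol): K 3052, S 2252, Mg 1451.
Overall IE_2 order: Mg < S < K.

Mg, S, K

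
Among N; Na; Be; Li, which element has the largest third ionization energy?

The third ionization energy removes an electron from the +2 ion. For each element: N²⁺ still has 3 valence electrons; Na²⁺ is already 1 electron into the core; Be²⁺ is the bare [He] core; Li²⁺ is already 1 electron into the core.
Breaking into a closed-shell core is much more expensive than removing a leftover valence electron — Na, Li and Be have the largest IE_3 here.
The numbers (kJ/mol): N 4578, Na 6910, Be 14849, Li 11815.
Overall IE_3 order: N < Na < Li < Be.

Be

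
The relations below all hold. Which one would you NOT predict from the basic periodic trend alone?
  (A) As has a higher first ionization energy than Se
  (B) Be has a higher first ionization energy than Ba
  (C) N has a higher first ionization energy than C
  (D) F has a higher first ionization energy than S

The general trend: first ionization energy increases across a period and decreases down a group.
(A) As (period 4, group 15) vs Se (period 4, group 16): the stated order contradicts the simple trend.
(B) Be (period 2, group 2) vs Ba (period 6, group 2): the stated order agrees with the simple trend.
(C) N (period 2, group 15) vs C (period 2, group 14): the stated order agrees with the simple trend.
(D) F (period 2, group 17) vs S (period 3, group 16): the stated order agrees with the simple trend.
The exception is (A): Se (4p⁴) ionizes more easily than half-filled As (4p³).

(A)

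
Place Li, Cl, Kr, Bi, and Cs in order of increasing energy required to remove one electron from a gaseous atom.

Cs, Li, Bi, Cl, Kr

Li is in period 2, group 1; Cl is in period 3, group 17; Kr is in period 4, group 18; Cs is in period 6, group 1; Bi is in period 6, group 15.
Removing the outermost electron gets harder across a period and easier down a group.
These span different periods and groups, so the two trends combine.
Li > Cs: they share group 1; the group trend gives Li the larger value.
Bi > Li: period and group pull opposite ways; the across-period shift dominates (703 vs 520 kJ/mol).
Cl > Bi: relative to Bi, both the across-period and down-group shifts push Cl's first ionization energy up.
Kr > Cl: the two effects oppose for this pair; the across-period effect wins (1351 vs 1251 kJ/mol).
Approximate values (kJ/mol): Li 520, Cl 1251, Kr 1351, Cs 376, Bi 703.
So from lowest to highest: Cs < Li < Bi < Cl < Kr.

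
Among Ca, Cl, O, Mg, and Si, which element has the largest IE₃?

Mg

After 2 electrons have been removed, what remains? Ca²⁺ is the bare [Ar] core; Cl²⁺ still has 5 valence electrons; O²⁺ still has 4 valence electrons; Mg²⁺ is the bare [Ne] core; Si²⁺ still has 2 valence electrons.
Usually core removal costs more than valence removal, but here the competition is close: a tightly held n=2 valence electron can cost more to remove than an n=3 core electron, so the actual values have to decide it.
Valence configurations: Cl²⁺ [Ne]3s²3p³, O²⁺ [He]2s²2p², Si²⁺ [Ne]3s².
Tabulated IE_3 (kJ/mol): Ca 4912, Cl 3822, O 5300, Mg 7733, Si 3232.
So the third ionization energies run Si < Cl < Ca < O < Mg.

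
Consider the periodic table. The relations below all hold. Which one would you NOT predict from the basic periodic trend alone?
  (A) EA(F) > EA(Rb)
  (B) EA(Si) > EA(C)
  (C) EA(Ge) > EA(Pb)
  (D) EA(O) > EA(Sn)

(B)

The general trend: electron affinity increases across a period and decreases down a group.
(A) F (period 2, group 17) vs Rb (period 5, group 1): the stated order agrees with the simple trend.
(B) Si (period 3, group 14) vs C (period 2, group 14): the stated order contradicts the simple trend.
(C) Ge (period 4, group 14) vs Pb (period 6, group 14): the stated order agrees with the simple trend.
(D) O (period 2, group 16) vs Sn (period 5, group 14): the stated order agrees with the simple trend.
The exception is (B): Si's larger, more diffuse 3p orbitals accept an added electron slightly more readily than C's compact 2p.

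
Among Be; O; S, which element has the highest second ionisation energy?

The second ionization energy removes an electron from the +1 ion. For each element: Be⁺ still has 1 valence electron; O⁺ still has 5 valence electrons; S⁺ still has 5 valence electrons.
All are still removing valence electrons, so compare the +1 ions as you would atoms: IE_2 generally rises across a period (higher Z_eff) and falls down a group (larger shell), subject to the usual subshell exceptions.
Valence configurations: Be⁺ [He]2s¹, O⁺ [He]2s²2p³, S⁺ [Ne]3s²3p³.
The numbers (kJ/mol): Be 1757, O 3388, S 2252.
Overall IE_2 order: Be < S < O.

O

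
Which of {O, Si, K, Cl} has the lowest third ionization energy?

The third ionization energy removes an electron from the +2 ion. For each element: O²⁺ still has 4 valence electrons; Si²⁺ still has 2 valence electrons; K²⁺ is already 1 electron into the core; Cl²⁺ still has 5 valence electrons.
Usually core removal costs more than valence removal, but here the competition is close: a tightly held n=2 valence electron can cost more to remove than an n=3 core electron, so the actual values have to decide it.
Valence configurations: O²⁺ [He]2s²2p², Si²⁺ [Ne]3s², Cl²⁺ [Ne]3s²3p³.
Tabulated IE_3 (kJ/mol): O 5300, Si 3232, K 4420, Cl 3822.
Overall IE_3 order: Si < Cl < K < O.

Si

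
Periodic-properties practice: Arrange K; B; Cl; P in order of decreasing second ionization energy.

K > B > Cl > P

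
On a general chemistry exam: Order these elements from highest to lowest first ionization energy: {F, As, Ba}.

F is in period 2, group 17; As is in period 4, group 15; Ba is in period 6, group 2.
Removing the outermost electron gets harder across a period and easier down a group.
Here both period and group differ, so the two effects have to be weighed against each other.
As > Ba: both effects reinforce here, so As is clearly the higher of the two.
F > As: relative to As, both the across-period and down-group shifts push F's first ionization energy up.
Tabulated first ionization energy (kJ/mol): F 1681, As 947, Ba 503.
So from highest to lowest: F > As > Ba.

F > As > Ba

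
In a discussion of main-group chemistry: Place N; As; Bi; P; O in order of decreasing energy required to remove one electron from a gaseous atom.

N, O, P, As, Bi

N is in period 2, group 15; O is in period 2, group 16; P is in period 3, group 15; As is in period 4, group 15; Bi is in period 6, group 15.
IE₁ increases left→right with effective nuclear charge and decreases top→bottom as the valence shell moves farther out.
Neither a single period nor a single group — weigh both effects.
As > Bi: As sits above Bi in group 15, so the down-group effect alone puts As higher.
P > As: they share group 15; the group trend gives P the larger value.
O > P: both effects reinforce here, so O is clearly the higher of the two.
N > O: this pair runs against the simple trend — see the exception note.
Note the exception: N has a higher first ionization energy than O, contrary to the simple trend — pairing an electron in O's 2p⁴ costs repulsion energy, so O ionizes more easily than half-filled N (2p³).
Tabulated first ionization energy (kJ/mol): N 1402, O 1314, P 1012, As 947, Bi 703.
So from highest to lowest: N > O > P > As > Bi.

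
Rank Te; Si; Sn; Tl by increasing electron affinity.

Tl < Sn < Si < Te

Atoms with high Z_eff and room in the valence shell (especially the halogens) have the most exothermic electron affinities.
Here both period and group differ, so the two effects have to be weighed against each other.
Sn > Tl: relative to Tl, both the across-period and down-group shifts push Sn's electron affinity up.
Si > Sn: they share group 14; the group trend gives Si the larger value.
Te > Si: the two effects oppose for this pair; the across-period effect wins (190 vs 134 kJ/mol).
Tabulated electron affinity (kJ/mol): Si 134, Sn 107, Te 190, Tl 19.
So from lowest to highest: Tl < Sn < Si < Te.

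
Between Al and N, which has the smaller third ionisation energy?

Al

Consider each +2 ion: Al²⁺ still has 1 valence electron; N²⁺ still has 3 valence electrons.
All are still removing valence electrons, so compare the +2 ions as you would atoms: IE_3 generally rises across a period (higher Z_eff) and falls down a group (larger shell), subject to the usual subshell exceptions.
Valence configurations: Al²⁺ [Ne]3s¹, N²⁺ [He]2s²2p¹.
The numbers (kJ/mol): Al 2745, N 4578.
So the third ionization energies run Al < N.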